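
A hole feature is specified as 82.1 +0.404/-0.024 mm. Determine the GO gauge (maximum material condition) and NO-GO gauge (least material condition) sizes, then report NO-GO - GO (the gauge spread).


GO = nominal - lower_tol (smallest hole = maximum material condition)
GO = 82.1 - 0.024 = 82.076
NO-GO = nominal + upper_tol (largest hole = least material condition)
NO-GO = 82.1 + 0.404 = 82.504
spread = NO-GO - GO = 82.504 - 82.076 = 0.4280

0.4280


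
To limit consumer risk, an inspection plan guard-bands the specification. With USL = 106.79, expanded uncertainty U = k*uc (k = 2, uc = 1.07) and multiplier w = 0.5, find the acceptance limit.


U = k * uc = 2 * 1.07 = 2.14
guard band g = w * U = 0.5 * 2.14 = 1.07
AL = USL - g = 106.79 - 1.07
AL = 105.7200

105.7200


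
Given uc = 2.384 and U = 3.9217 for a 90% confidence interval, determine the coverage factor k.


k = U / uc
k = 3.9217 / 2.384
k = 1.645

1.645


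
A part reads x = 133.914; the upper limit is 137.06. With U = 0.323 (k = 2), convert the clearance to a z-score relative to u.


u = U / k = 0.323 / 2 = 0.1615
margin = |USL - x| = |137.06 - 133.914| = 3.146
z = margin / u = 3.146 / 0.1615
z = 19.4799

19.4799


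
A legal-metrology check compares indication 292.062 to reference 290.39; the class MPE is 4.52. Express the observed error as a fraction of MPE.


e = indication - reference = 292.062 - 290.39 = 1.6720
|e| = 1.6720
ratio = |e| / MPE = 1.6720 / 4.52
ratio = 0.3699

0.3699


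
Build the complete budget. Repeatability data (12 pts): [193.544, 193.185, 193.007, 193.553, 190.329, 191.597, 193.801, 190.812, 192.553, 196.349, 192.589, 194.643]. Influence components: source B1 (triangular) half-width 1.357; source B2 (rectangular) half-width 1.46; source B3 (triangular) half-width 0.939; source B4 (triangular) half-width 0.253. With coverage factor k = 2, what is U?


mean = (193.544 + 193.185 + 193.007 + 193.553 + 190.329 + 191.597 + 193.801 + 190.812 + 192.553 + 196.349 + 192.589 + 194.643) / 12 = 192.9968333
s = sqrt(sum((x - mean)^2)/(n-1)) = 1.6362783
u_A = s / sqrt(n) = 1.6362783 / sqrt(12) = 0.47235286
u_B1 = 1.357 / sqrt(6) = 0.55399293
u_B2 = 1.46 / sqrt(3) = 0.84293139
u_B3 = 0.939 / sqrt(6) = 0.38334514
u_B4 = 0.253 / sqrt(6) = 0.10328682
uc = sqrt(0.47235286^2 + 0.55399293^2 + 0.84293139^2 + 0.38334514^2 + 0.10328682^2) = 1.1824468
U = k * uc = 2 * 1.1824468
U = 2.3649

2.3649


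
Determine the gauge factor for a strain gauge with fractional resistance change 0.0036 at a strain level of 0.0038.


GF = (dR/R) / epsilon
= 0.0036 / 0.0038
= 0.9474

0.9474


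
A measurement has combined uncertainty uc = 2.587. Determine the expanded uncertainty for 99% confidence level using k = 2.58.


U = k * uc
U = 2.58 * 2.587
U = 6.6745

6.6745


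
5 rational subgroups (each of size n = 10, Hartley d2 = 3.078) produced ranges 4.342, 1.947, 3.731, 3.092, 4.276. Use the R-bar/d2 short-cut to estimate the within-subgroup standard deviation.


R_bar = (4.342 + 1.947 + 3.731 + 3.092 + 4.276) / 5
R_bar = 17.388 / 5 = 3.4776
sigma_hat = R_bar / d2 = 3.4776 / 3.078 = 1.1298

1.1298


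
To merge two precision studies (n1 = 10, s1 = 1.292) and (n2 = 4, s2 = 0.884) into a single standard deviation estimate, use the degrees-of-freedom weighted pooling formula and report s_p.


s_p = sqrt(((n1-1)*s1^2 + (n2-1)*s2^2) / (n1+n2-2))
numerator = (10-1)*1.292^2 + (4-1)*0.884^2 = 15.023376 + 2.344368 = 17.367744
denominator = 10 + 4 - 2 = 12
s_p^2 = 17.367744 / 12 = 1.447312
s_p = sqrt(1.447312) = 1.2030

1.2030


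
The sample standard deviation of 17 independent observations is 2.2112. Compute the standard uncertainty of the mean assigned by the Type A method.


u_A = s / sqrt(n)
u_A = 2.2112 / sqrt(17)
u_A = 2.2112 / 4.1231056
u_A = 0.5363

0.5363


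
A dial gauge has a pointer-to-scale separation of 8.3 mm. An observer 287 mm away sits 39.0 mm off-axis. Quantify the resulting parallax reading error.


error = h * offset / d
= 8.3 * 39.0 / 287
= 1.1279

1.1279


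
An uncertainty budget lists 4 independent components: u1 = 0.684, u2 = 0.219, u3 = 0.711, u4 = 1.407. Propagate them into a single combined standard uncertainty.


uc = sqrt(0.684^2 + 0.219^2 + 0.711^2 + 1.407^2)
uc = sqrt(3.000987)
uc = 1.7323

1.7323


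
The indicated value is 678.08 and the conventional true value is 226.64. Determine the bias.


Systematic error = measured - true
= 678.08 - 226.64
= 451.4400

451.4400


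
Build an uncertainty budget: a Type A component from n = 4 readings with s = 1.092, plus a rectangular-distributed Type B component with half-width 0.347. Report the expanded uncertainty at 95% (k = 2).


u_A = s / sqrt(n) = 1.092 / sqrt(4) = 0.546
u_B = half_width / sqrt(3) = 0.347 / sqrt(3) = 0.20034054
uc = sqrt(u_A^2 + u_B^2) = sqrt(0.546^2 + 0.20034054^2) = 0.58159465
U = k * uc = 2 * 0.58159465
U = 1.1632

1.1632


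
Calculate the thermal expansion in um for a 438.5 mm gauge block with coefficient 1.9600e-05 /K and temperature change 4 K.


dL = L * alpha * dT
= 438.5 * 1.9600e-05 * 4
= 0.0343784 mm
dL_um = 0.0343784 * 1000 = 34.3784 um

34.3784


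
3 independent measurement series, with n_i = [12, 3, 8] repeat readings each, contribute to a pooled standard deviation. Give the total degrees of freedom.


nu = sum_i (n_i - 1)
nu = ((12 - 1) + (3 - 1) + (8 - 1))
nu = 11 + 2 + 7
nu = 20

20


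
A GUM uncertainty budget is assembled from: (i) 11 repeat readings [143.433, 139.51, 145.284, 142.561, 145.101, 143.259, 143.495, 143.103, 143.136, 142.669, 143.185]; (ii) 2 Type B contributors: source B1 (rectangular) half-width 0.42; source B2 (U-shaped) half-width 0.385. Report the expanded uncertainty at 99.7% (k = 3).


mean = (143.433 + 139.51 + 145.284 + 142.561 + 145.101 + 143.259 + 143.495 + 143.103 + 143.136 + 142.669 + 143.185) / 11 = 143.1578182
s = sqrt(sum((x - mean)^2)/(n-1)) = 1.4967362
u_A = s / sqrt(n) = 1.4967362 / sqrt(11) = 0.45128294
u_B1 = 0.42 / sqrt(3) = 0.24248711
u_B2 = 0.385 / sqrt(2) = 0.27223611
uc = sqrt(0.45128294^2 + 0.24248711^2 + 0.27223611^2) = 0.58014549
U = k * uc = 3 * 0.58014549
U = 1.7404

1.7404


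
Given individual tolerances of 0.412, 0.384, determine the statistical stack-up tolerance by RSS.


RSS = sqrt(0.412^2 + 0.384^2)
= sqrt(0.3172)
= 0.5632

0.5632


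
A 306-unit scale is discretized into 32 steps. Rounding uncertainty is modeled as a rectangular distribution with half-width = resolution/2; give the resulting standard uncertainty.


resolution = range / divisions
resolution = 306 / 32 = 9.5625
u_res = resolution / (2*sqrt(3))
u_res = 9.5625 / 3.4641016
u_res = 2.7605

2.7605


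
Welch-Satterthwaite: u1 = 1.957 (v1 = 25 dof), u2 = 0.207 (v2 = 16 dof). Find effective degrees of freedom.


uc = sqrt(u1^2 + u2^2) = sqrt(1.957^2 + 0.207^2) = 1.9679172
v_eff = uc^4 / (u1^4/v1 + u2^4/v2)
= 1.9679172^4 / (1.957^4/25 + 0.207^4/16)
= 14.997791 / 0.58682449
v_eff = 25.5575

25.5575


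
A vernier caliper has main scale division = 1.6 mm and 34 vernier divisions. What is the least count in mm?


LC = MSD / n_div
= 1.6 / 34
= 0.0471

0.0471


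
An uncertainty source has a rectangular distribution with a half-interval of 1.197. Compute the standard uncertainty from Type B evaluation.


u_B = half_width / sqrt(3)
u_B = 1.197 / 1.7320508
u_B = 0.6911

0.6911


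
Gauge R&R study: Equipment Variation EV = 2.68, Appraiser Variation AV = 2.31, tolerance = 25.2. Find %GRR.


GRR = sqrt(EV^2 + AV^2) = sqrt(2.68^2 + 2.31^2) = 3.5381492
%GRR = GRR / tol * 100 = 3.5381492 / 25.2 * 100
%GRR = 14.0403

14.0403


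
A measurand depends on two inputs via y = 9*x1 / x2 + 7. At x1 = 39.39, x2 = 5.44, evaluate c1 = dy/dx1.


y = 9*x1 / x2 + 7
dy/dx1 = 9/x2
Evaluate at x2 = 5.44: c1 = 9 / 5.44
c1 = 1.6544

1.6544


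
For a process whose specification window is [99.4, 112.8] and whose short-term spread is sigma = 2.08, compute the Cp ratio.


Cp = (USL - LSL) / (6 * sigma)
= (112.8 - 99.4) / (6 * 2.08)
= 13.4000 / 12.4800
= 1.0737

1.0737


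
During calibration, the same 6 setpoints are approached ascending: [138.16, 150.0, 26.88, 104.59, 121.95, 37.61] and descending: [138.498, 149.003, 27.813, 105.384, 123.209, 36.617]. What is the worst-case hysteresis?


|138.16 - 138.498| = 0.3380
|150.0 - 149.003| = 0.9970
|26.88 - 27.813| = 0.9330
|104.59 - 105.384| = 0.7940
|121.95 - 123.209| = 1.2590
|37.61 - 36.617| = 0.9930
hysteresis = max(diffs) = 1.2590

1.2590


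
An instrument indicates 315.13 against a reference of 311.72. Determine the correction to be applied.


Correction = standard - reading
= 311.72 - 315.13
= -3.4100

-3.4100


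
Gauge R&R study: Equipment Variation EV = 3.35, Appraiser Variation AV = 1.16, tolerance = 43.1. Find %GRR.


GRR = sqrt(EV^2 + AV^2) = sqrt(3.35^2 + 1.16^2) = 3.5451516
%GRR = GRR / tol * 100 = 3.5451516 / 43.1 * 100
%GRR = 8.2254

8.2254


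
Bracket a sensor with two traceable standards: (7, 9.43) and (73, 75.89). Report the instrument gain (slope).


slope = (y2 - y1) / (x2 - x1)
= (75.89 - 9.43) / (73 - 7)
= 66.4600 / 66
= 1.0070

1.0070


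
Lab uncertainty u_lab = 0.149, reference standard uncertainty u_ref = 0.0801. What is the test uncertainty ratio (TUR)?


TUR = u_lab / u_ref
= 0.149 / 0.0801
= 1.8602

1.8602


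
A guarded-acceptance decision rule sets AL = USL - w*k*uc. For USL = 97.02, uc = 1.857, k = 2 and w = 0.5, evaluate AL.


U = k * uc = 2 * 1.857 = 3.714
guard band g = w * U = 0.5 * 3.714 = 1.857
AL = USL - g = 97.02 - 1.857
AL = 95.1630

95.1630


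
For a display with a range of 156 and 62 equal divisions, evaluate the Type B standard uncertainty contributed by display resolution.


resolution = range / divisions
resolution = 156 / 62 = 2.516129
u_res = resolution / (2*sqrt(3))
u_res = 2.516129 / 3.4641016
u_res = 0.7263

0.7263


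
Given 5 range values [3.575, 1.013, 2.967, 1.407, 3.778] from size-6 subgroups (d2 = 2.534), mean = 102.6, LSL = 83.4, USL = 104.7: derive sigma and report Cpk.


R_bar = (3.575 + 1.013 + 2.967 + 1.407 + 3.778) / 5 = 2.548
sigma = R_bar / d2 = 2.548 / 2.534 = 1.0055249
Cp = (USL - LSL)/(6*sigma) = (104.7 - 83.4)/(6*1.0055249) = 3.5305
Cpu = (104.7 - 102.6)/(3*1.0055249) = 0.6962
Cpl = (102.6 - 83.4)/(3*1.0055249) = 6.3648
Cpk = min(Cpu, Cpl) = 0.6962

0.6962


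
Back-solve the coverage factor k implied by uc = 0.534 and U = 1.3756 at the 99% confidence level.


k = U / uc
k = 1.3756 / 0.534
k = 2.576

2.576


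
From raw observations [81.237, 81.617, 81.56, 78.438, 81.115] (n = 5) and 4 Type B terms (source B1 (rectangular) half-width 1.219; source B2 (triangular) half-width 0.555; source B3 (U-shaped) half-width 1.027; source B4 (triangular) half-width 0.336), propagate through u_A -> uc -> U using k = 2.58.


mean = (81.237 + 81.617 + 81.56 + 78.438 + 81.115) / 5 = 80.7934
s = sqrt(sum((x - mean)^2)/(n-1)) = 1.3336144
u_A = s / sqrt(n) = 1.3336144 / sqrt(5) = 0.59641049
u_B1 = 1.219 / sqrt(3) = 0.70378998
u_B2 = 0.555 / sqrt(6) = 0.2265778
u_B3 = 1.027 / sqrt(2) = 0.72619866
u_B4 = 0.336 / sqrt(6) = 0.13717143
uc = sqrt(0.59641049^2 + 0.70378998^2 + 0.2265778^2 + 0.72619866^2 + 0.13717143^2) = 1.2035547
U = k * uc = 2.58 * 1.2035547
U = 3.1052

3.1052


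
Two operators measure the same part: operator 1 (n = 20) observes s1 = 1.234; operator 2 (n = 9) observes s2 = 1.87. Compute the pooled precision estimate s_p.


s_p = sqrt(((n1-1)*s1^2 + (n2-1)*s2^2) / (n1+n2-2))
numerator = (20-1)*1.234^2 + (9-1)*1.87^2 = 28.932364 + 27.9752 = 56.907564
denominator = 20 + 9 - 2 = 27
s_p^2 = 56.907564 / 27 = 2.1076876
s_p = sqrt(2.1076876) = 1.4518

1.4518


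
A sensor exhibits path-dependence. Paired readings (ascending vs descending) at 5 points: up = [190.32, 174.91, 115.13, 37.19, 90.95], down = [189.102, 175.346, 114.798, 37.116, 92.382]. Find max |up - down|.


|190.32 - 189.102| = 1.2180
|174.91 - 175.346| = 0.4360
|115.13 - 114.798| = 0.3320
|37.19 - 37.116| = 0.0740
|90.95 - 92.382| = 1.4320
hysteresis = max(diffs) = 1.4320

1.4320


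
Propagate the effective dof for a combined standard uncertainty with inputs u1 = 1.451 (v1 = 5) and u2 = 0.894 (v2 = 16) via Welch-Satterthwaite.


uc = sqrt(u1^2 + u2^2) = sqrt(1.451^2 + 0.894^2) = 1.7042996
v_eff = uc^4 / (u1^4/v1 + u2^4/v2)
= 1.7042996^4 / (1.451^4/5 + 0.894^4/16)
= 8.4369168 / 0.92646631
v_eff = 9.1066

9.1066


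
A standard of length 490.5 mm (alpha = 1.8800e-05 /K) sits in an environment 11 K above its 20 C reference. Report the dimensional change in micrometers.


dL = L * alpha * dT
= 490.5 * 1.8800e-05 * 11
= 0.1014354 mm
dL_um = 0.1014354 * 1000 = 101.4354 um

101.4354


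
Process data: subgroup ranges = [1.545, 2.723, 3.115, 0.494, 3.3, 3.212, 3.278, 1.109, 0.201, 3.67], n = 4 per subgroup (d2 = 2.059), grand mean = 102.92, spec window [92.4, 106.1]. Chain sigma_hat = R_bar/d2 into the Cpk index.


R_bar = (1.545 + 2.723 + 3.115 + 0.494 + 3.3 + 3.212 + 3.278 + 1.109 + 0.201 + 3.67) / 10 = 2.2647
sigma = R_bar / d2 = 2.2647 / 2.059 = 1.0999029
Cp = (USL - LSL)/(6*sigma) = (106.1 - 92.4)/(6*1.0999029) = 2.0759
Cpu = (106.1 - 102.92)/(3*1.0999029) = 0.9637
Cpl = (102.92 - 92.4)/(3*1.0999029) = 3.1882
Cpk = min(Cpu, Cpl) = 0.9637

0.9637


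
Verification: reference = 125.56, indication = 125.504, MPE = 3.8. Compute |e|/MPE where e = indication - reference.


e = indication - reference = 125.504 - 125.56 = -0.0560
|e| = 0.0560
ratio = |e| / MPE = 0.0560 / 3.8
ratio = 0.0147

0.0147


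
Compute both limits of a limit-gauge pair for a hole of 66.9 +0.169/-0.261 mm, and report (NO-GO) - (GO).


GO = nominal - lower_tol (smallest hole = maximum material condition)
GO = 66.9 - 0.261 = 66.639
NO-GO = nominal + upper_tol (largest hole = least material condition)
NO-GO = 66.9 + 0.169 = 67.069
spread = NO-GO - GO = 67.069 - 66.639 = 0.4300

0.4300


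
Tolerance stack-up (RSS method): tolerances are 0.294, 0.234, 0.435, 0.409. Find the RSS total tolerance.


RSS = sqrt(0.294^2 + 0.234^2 + 0.435^2 + 0.409^2)
= sqrt(0.497698)
= 0.7055

0.7055


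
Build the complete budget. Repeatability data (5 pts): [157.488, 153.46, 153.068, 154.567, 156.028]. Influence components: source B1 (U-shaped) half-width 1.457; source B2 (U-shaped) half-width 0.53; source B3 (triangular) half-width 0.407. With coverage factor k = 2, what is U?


mean = (157.488 + 153.46 + 153.068 + 154.567 + 156.028) / 5 = 154.9222
s = sqrt(sum((x - mean)^2)/(n-1)) = 1.8376872
u_A = s / sqrt(n) = 1.8376872 / sqrt(5) = 0.8218387
u_B1 = 1.457 / sqrt(2) = 1.0302546
u_B2 = 0.53 / sqrt(2) = 0.37476659
u_B3 = 0.407 / sqrt(6) = 0.16615705
uc = sqrt(0.8218387^2 + 1.0302546^2 + 0.37476659^2 + 0.16615705^2) = 1.3801817
U = k * uc = 2 * 1.3801817
U = 2.7604

2.7604


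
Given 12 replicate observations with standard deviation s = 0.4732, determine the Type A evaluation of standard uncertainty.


u_A = s / sqrt(n)
u_A = 0.4732 / sqrt(12)
u_A = 0.4732 / 3.4641016
u_A = 0.1366

0.1366


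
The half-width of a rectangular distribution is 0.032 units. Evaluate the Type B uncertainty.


u_B = half_width / sqrt(3)
u_B = 0.032 / 1.7320508
u_B = 0.0185

0.0185


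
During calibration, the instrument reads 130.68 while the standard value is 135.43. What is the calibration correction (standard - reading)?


Correction = standard - reading
= 135.43 - 130.68
= 4.7500

4.7500


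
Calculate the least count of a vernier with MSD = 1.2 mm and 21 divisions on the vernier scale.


LC = MSD / n_div
= 1.2 / 21
= 0.0571

0.0571


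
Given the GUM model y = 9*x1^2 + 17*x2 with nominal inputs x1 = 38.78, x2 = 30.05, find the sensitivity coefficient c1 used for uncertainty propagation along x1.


y = 9*x1^2 + 17*x2
dy/dx1 = 2*9*x1
Evaluate at x1 = 38.78: c1 = 18 * 38.78
c1 = 698.0400

698.0400


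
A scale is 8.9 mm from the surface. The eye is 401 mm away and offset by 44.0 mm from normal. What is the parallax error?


error = h * offset / d
= 8.9 * 44.0 / 401
= 0.9766

0.9766


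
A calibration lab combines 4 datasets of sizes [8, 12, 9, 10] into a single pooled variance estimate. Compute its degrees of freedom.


nu = sum_i (n_i - 1)
nu = ((8 - 1) + (12 - 1) + (9 - 1) + (10 - 1))
nu = 7 + 11 + 8 + 9
nu = 35

35


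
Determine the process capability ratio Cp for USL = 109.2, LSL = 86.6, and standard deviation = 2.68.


Cp = (USL - LSL) / (6 * sigma)
= (109.2 - 86.6) / (6 * 2.68)
= 22.6000 / 16.0800
= 1.4055

1.4055


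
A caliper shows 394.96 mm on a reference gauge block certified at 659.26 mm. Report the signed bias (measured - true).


Systematic error = measured - true
= 394.96 - 659.26
= -264.3000

-264.3000


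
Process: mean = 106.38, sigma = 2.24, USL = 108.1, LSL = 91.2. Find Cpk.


Cpu = (USL - mean) / (3*sigma) = (108.1 - 106.38) / (3*2.24) = 0.2560
Cpl = (mean - LSL) / (3*sigma) = (106.38 - 91.2) / (3*2.24) = 2.2589
Cpk = min(Cpu, Cpl) = 0.2560

0.2560


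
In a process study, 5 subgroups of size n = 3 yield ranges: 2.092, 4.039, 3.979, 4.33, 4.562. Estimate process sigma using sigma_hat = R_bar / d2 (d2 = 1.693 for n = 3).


R_bar = (2.092 + 4.039 + 3.979 + 4.33 + 4.562) / 5
R_bar = 19.002 / 5 = 3.8004
sigma_hat = R_bar / d2 = 3.8004 / 1.693 = 2.2448

2.2448


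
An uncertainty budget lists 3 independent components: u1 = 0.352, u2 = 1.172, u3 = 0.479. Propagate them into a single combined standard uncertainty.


uc = sqrt(0.352^2 + 1.172^2 + 0.479^2)
uc = sqrt(1.726929)
uc = 1.3141

1.3141


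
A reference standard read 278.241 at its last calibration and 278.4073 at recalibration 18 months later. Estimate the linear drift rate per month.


rate = (v2 - v1) / months
= (278.4073 - 278.241) / 18
= 0.1663 / 18
= 0.0092

0.0092


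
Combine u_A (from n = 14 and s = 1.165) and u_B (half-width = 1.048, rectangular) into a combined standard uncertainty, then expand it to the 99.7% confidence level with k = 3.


u_A = s / sqrt(n) = 1.165 / sqrt(14) = 0.31135935
u_B = half_width / sqrt(3) = 1.048 / sqrt(3) = 0.60506308
uc = sqrt(u_A^2 + u_B^2) = sqrt(0.31135935^2 + 0.60506308^2) = 0.68047482
U = k * uc = 3 * 0.68047482
U = 2.0414

2.0414


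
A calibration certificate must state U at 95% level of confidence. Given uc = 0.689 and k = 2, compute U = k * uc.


U = k * uc
U = 2 * 0.689
U = 1.3780

1.3780


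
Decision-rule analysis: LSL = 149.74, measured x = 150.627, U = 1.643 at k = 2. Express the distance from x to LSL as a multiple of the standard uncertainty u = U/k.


u = U / k = 1.643 / 2 = 0.8215
margin = |LSL - x| = |149.74 - 150.627| = 0.887
z = margin / u = 0.887 / 0.8215
z = 1.0797

1.0797


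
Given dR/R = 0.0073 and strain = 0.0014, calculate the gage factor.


GF = (dR/R) / epsilon
= 0.0073 / 0.0014
= 5.2143

5.2143


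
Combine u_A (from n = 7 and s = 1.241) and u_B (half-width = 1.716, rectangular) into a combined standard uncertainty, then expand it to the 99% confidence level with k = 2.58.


u_A = s / sqrt(n) = 1.241 / sqrt(7) = 0.46905391
u_B = half_width / sqrt(3) = 1.716 / sqrt(3) = 0.99073306
uc = sqrt(u_A^2 + u_B^2) = sqrt(0.46905391^2 + 0.99073306^2) = 1.0961585
U = k * uc = 2.58 * 1.0961585
U = 2.8281

2.8281


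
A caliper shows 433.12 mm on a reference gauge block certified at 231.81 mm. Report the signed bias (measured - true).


Systematic error = measured - true
= 433.12 - 231.81
= 201.3100

201.3100


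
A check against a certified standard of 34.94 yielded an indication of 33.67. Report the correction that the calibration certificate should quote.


Correction = standard - reading
= 34.94 - 33.67
= 1.2700

1.2700


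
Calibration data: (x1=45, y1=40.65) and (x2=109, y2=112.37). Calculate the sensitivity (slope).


slope = (y2 - y1) / (x2 - x1)
= (112.37 - 40.65) / (109 - 45)
= 71.7200 / 64
= 1.1206

1.1206


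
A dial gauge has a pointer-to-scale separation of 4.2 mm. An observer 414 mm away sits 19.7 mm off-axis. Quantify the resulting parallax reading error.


error = h * offset / d
= 4.2 * 19.7 / 414
= 0.1999

0.1999


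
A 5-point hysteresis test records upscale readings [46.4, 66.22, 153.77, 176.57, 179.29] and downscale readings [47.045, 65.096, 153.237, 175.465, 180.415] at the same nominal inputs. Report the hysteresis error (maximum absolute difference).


|46.4 - 47.045| = 0.6450
|66.22 - 65.096| = 1.1240
|153.77 - 153.237| = 0.5330
|176.57 - 175.465| = 1.1050
|179.29 - 180.415| = 1.1250
hysteresis = max(diffs) = 1.1250

1.1250


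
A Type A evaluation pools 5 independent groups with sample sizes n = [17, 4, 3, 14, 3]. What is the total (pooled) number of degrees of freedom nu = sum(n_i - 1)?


nu = sum_i (n_i - 1)
nu = ((17 - 1) + (4 - 1) + (3 - 1) + (14 - 1) + (3 - 1))
nu = 16 + 3 + 2 + 13 + 2
nu = 36

36


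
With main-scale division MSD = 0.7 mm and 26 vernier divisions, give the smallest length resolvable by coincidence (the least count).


LC = MSD / n_div
= 0.7 / 26
= 0.0269

0.0269


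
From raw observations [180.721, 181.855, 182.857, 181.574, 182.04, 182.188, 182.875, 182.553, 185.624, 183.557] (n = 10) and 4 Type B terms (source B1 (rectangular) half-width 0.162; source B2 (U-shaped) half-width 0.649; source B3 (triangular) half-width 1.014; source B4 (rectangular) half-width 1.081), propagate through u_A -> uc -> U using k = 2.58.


mean = (180.721 + 181.855 + 182.857 + 181.574 + 182.04 + 182.188 + 182.875 + 182.553 + 185.624 + 183.557) / 10 = 182.5844
s = sqrt(sum((x - mean)^2)/(n-1)) = 1.3259613
u_A = s / sqrt(n) = 1.3259613 / sqrt(10) = 0.41930578
u_B1 = 0.162 / sqrt(3) = 0.093530744
u_B2 = 0.649 / sqrt(2) = 0.4589123
u_B3 = 1.014 / sqrt(6) = 0.41396377
u_B4 = 1.081 / sqrt(3) = 0.62411564
uc = sqrt(0.41930578^2 + 0.093530744^2 + 0.4589123^2 + 0.41396377^2 + 0.62411564^2) = 0.9777792
U = k * uc = 2.58 * 0.9777792
U = 2.5227

2.5227


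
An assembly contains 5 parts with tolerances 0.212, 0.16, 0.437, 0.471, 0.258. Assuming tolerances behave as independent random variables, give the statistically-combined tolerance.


RSS = sqrt(0.212^2 + 0.16^2 + 0.437^2 + 0.471^2 + 0.258^2)
= sqrt(0.549918)
= 0.7416

0.7416


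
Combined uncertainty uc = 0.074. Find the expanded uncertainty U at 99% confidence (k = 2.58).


U = k * uc
U = 2.58 * 0.074
U = 0.1909

0.1909


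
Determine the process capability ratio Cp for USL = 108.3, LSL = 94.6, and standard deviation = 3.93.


Cp = (USL - LSL) / (6 * sigma)
= (108.3 - 94.6) / (6 * 3.93)
= 13.7000 / 23.5800
= 0.5810

0.5810


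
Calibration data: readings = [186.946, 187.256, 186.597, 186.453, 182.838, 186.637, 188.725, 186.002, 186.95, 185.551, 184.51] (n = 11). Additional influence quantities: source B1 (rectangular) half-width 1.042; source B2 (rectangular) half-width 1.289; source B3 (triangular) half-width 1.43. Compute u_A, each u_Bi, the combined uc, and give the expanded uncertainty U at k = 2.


mean = (186.946 + 187.256 + 186.597 + 186.453 + 182.838 + 186.637 + 188.725 + 186.002 + 186.95 + 185.551 + 184.51) / 11 = 186.2240909
s = sqrt(sum((x - mean)^2)/(n-1)) = 1.5373851
u_A = s / sqrt(n) = 1.5373851 / sqrt(11) = 0.46353905
u_B1 = 1.042 / sqrt(3) = 0.60159898
u_B2 = 1.289 / sqrt(3) = 0.7442045
u_B3 = 1.43 / sqrt(6) = 0.58379506
uc = sqrt(0.46353905^2 + 0.60159898^2 + 0.7442045^2 + 0.58379506^2) = 1.2130321
U = k * uc = 2 * 1.2130321
U = 2.4261

2.4261


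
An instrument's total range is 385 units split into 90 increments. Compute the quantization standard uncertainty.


resolution = range / divisions
resolution = 385 / 90 = 4.2777778
u_res = resolution / (2*sqrt(3))
u_res = 4.2777778 / 3.4641016
u_res = 1.2349

1.2349


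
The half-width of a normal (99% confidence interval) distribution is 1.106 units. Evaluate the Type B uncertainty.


u_B = half_width / 2.576
u_B = 1.106 / 2.576
u_B = 0.4293

0.4293


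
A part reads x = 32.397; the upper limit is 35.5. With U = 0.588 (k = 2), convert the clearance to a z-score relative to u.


u = U / k = 0.588 / 2 = 0.294
margin = |USL - x| = |35.5 - 32.397| = 3.103
z = margin / u = 3.103 / 0.294
z = 10.5544

10.5544


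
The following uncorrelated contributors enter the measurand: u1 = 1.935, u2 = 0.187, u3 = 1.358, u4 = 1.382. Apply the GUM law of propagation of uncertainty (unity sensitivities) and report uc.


uc = sqrt(1.935^2 + 0.187^2 + 1.358^2 + 1.382^2)
uc = sqrt(7.533282)
uc = 2.7447

2.7447


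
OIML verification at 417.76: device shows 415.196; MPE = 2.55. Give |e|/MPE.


e = indication - reference = 415.196 - 417.76 = -2.5640
|e| = 2.5640
ratio = |e| / MPE = 2.5640 / 2.55
ratio = 1.0055

1.0055


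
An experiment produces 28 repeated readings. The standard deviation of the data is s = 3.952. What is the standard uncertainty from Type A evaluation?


u_A = s / sqrt(n)
u_A = 3.952 / sqrt(28)
u_A = 3.952 / 5.2915026
u_A = 0.7469

0.7469


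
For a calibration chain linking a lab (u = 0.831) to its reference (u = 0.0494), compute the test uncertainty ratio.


TUR = u_lab / u_ref
= 0.831 / 0.0494
= 16.8219

16.8219


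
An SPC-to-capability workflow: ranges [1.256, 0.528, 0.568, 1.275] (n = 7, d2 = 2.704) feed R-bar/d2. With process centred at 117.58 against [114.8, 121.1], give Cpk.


R_bar = (1.256 + 0.528 + 0.568 + 1.275) / 4 = 0.90675
sigma = R_bar / d2 = 0.90675 / 2.704 = 0.33533654
Cp = (USL - LSL)/(6*sigma) = (121.1 - 114.8)/(6*0.33533654) = 3.1312
Cpu = (121.1 - 117.58)/(3*0.33533654) = 3.4990
Cpl = (117.58 - 114.8)/(3*0.33533654) = 2.7634
Cpk = min(Cpu, Cpl) = 2.7634

2.7634


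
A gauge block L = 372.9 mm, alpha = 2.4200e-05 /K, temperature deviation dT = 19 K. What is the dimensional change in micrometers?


dL = L * alpha * dT
= 372.9 * 2.4200e-05 * 19
= 0.1714594 mm
dL_um = 0.1714594 * 1000 = 171.4594 um

171.4594


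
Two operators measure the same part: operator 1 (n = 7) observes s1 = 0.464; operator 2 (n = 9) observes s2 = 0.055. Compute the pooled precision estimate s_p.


s_p = sqrt(((n1-1)*s1^2 + (n2-1)*s2^2) / (n1+n2-2))
numerator = (7-1)*0.464^2 + (9-1)*0.055^2 = 1.291776 + 0.0242 = 1.315976
denominator = 7 + 9 - 2 = 14
s_p^2 = 1.315976 / 14 = 0.093998286
s_p = sqrt(0.093998286) = 0.3066

0.3066


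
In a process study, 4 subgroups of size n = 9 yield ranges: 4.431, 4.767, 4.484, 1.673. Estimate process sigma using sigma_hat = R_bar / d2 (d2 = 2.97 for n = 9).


R_bar = (4.431 + 4.767 + 4.484 + 1.673) / 4
R_bar = 15.355 / 4 = 3.83875
sigma_hat = R_bar / d2 = 3.83875 / 2.97 = 1.2925

1.2925


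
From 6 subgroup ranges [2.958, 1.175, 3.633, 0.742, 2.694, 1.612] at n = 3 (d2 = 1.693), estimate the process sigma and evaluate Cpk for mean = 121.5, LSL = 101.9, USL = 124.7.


R_bar = (2.958 + 1.175 + 3.633 + 0.742 + 2.694 + 1.612) / 6 = 2.1356667
sigma = R_bar / d2 = 2.1356667 / 1.693 = 1.2614688
Cp = (USL - LSL)/(6*sigma) = (124.7 - 101.9)/(6*1.2614688) = 3.0124
Cpu = (124.7 - 121.5)/(3*1.2614688) = 0.8456
Cpl = (121.5 - 101.9)/(3*1.2614688) = 5.1791
Cpk = min(Cpu, Cpl) = 0.8456

0.8456


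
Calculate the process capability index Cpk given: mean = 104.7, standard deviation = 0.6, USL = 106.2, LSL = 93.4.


Cpu = (USL - mean) / (3*sigma) = (106.2 - 104.7) / (3*0.6) = 0.8333
Cpl = (mean - LSL) / (3*sigma) = (104.7 - 93.4) / (3*0.6) = 6.2778
Cpk = min(Cpu, Cpl) = 0.8333

0.8333


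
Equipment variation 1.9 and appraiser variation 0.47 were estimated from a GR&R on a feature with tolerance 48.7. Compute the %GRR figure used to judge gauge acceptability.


GRR = sqrt(EV^2 + AV^2) = sqrt(1.9^2 + 0.47^2) = 1.9572685
%GRR = GRR / tol * 100 = 1.9572685 / 48.7 * 100
%GRR = 4.0190

4.0190


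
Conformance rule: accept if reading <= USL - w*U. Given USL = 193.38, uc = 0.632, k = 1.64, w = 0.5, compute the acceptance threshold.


U = k * uc = 1.64 * 0.632 = 1.03648
guard band g = w * U = 0.5 * 1.03648 = 0.51824
AL = USL - g = 193.38 - 0.51824
AL = 192.8618

192.8618


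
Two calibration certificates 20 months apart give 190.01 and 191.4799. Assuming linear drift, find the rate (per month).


rate = (v2 - v1) / months
= (191.4799 - 190.01) / 20
= 1.4699 / 20
= 0.0735

0.0735


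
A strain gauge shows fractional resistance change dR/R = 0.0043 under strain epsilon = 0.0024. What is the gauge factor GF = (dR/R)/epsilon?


GF = (dR/R) / epsilon
= 0.0043 / 0.0024
= 1.7917

1.7917


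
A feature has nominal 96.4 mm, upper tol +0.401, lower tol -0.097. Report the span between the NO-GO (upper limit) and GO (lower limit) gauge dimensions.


GO = nominal - lower_tol (smallest hole = maximum material condition)
GO = 96.4 - 0.097 = 96.303
NO-GO = nominal + upper_tol (largest hole = least material condition)
NO-GO = 96.4 + 0.401 = 96.801
spread = NO-GO - GO = 96.801 - 96.303 = 0.4980

0.4980


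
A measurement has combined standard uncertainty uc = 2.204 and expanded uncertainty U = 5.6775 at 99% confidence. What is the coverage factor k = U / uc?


k = U / uc
k = 5.6775 / 2.204
k = 2.576

2.576


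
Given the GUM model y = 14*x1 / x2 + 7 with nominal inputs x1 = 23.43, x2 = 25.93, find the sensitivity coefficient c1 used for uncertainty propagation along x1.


y = 14*x1 / x2 + 7
dy/dx1 = 14/x2
Evaluate at x2 = 25.93: c1 = 14 / 25.93
c1 = 0.5399

0.5399


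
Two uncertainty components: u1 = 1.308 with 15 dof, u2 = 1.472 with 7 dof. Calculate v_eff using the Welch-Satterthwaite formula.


uc = sqrt(u1^2 + u2^2) = sqrt(1.308^2 + 1.472^2) = 1.9691744
v_eff = uc^4 / (u1^4/v1 + u2^4/v2)
= 1.9691744^4 / (1.308^4/15 + 1.472^4/7)
= 15.036153 / 0.8658446
v_eff = 17.3659

17.3659


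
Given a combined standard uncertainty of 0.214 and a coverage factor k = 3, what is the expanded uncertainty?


U = k * uc
U = 3 * 0.214
U = 0.6420

0.6420


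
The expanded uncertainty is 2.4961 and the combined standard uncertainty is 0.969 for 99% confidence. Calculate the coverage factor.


k = U / uc
k = 2.4961 / 0.969
k = 2.576

2.576


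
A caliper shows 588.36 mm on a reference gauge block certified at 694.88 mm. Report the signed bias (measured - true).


Systematic error = measured - true
= 588.36 - 694.88
= -106.5200

-106.5200


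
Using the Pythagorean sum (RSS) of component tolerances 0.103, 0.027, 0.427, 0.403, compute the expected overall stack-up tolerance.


RSS = sqrt(0.103^2 + 0.027^2 + 0.427^2 + 0.403^2)
= sqrt(0.356076)
= 0.5967

0.5967


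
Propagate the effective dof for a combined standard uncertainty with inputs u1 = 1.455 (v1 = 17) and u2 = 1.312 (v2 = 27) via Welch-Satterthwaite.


uc = sqrt(u1^2 + u2^2) = sqrt(1.455^2 + 1.312^2) = 1.9591756
v_eff = uc^4 / (u1^4/v1 + u2^4/v2)
= 1.9591756^4 / (1.455^4/17 + 1.312^4/27)
= 14.733077 / 0.37337666
v_eff = 39.4590

39.4590


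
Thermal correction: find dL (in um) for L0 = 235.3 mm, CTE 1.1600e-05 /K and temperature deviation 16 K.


dL = L * alpha * dT
= 235.3 * 1.1600e-05 * 16
= 0.0436717 mm
dL_um = 0.0436717 * 1000 = 43.6717 um

43.6717


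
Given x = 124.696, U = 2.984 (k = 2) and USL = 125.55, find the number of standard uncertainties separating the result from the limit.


u = U / k = 2.984 / 2 = 1.492
margin = |USL - x| = |125.55 - 124.696| = 0.854
z = margin / u = 0.854 / 1.492
z = 0.5724

0.5724


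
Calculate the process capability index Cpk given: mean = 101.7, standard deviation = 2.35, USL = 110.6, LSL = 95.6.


Cpu = (USL - mean) / (3*sigma) = (110.6 - 101.7) / (3*2.35) = 1.2624
Cpl = (mean - LSL) / (3*sigma) = (101.7 - 95.6) / (3*2.35) = 0.8652
Cpk = min(Cpu, Cpl) = 0.8652

0.8652


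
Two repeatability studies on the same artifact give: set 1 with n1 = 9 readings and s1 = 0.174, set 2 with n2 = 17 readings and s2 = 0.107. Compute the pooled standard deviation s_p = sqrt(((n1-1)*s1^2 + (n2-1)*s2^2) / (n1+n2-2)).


s_p = sqrt(((n1-1)*s1^2 + (n2-1)*s2^2) / (n1+n2-2))
numerator = (9-1)*0.174^2 + (17-1)*0.107^2 = 0.242208 + 0.183184 = 0.425392
denominator = 9 + 17 - 2 = 24
s_p^2 = 0.425392 / 24 = 0.017724667
s_p = sqrt(0.017724667) = 0.1331

0.1331


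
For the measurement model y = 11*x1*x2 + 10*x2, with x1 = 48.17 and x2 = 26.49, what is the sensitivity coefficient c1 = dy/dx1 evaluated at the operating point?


y = 11*x1*x2 + 10*x2
dy/dx1 = 11*x2
Evaluate at x2 = 26.49: c1 = 11 * 26.49
c1 = 291.3900

291.3900


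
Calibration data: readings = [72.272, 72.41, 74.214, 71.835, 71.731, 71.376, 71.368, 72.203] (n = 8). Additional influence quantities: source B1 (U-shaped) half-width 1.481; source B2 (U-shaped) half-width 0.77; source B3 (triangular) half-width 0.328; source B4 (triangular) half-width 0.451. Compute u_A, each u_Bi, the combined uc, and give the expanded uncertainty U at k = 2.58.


mean = (72.272 + 72.41 + 74.214 + 71.835 + 71.731 + 71.376 + 71.368 + 72.203) / 8 = 72.176125
s = sqrt(sum((x - mean)^2)/(n-1)) = 0.9122433
u_A = s / sqrt(n) = 0.9122433 / sqrt(8) = 0.32252671
u_B1 = 1.481 / sqrt(2) = 1.0472251
u_B2 = 0.77 / sqrt(2) = 0.54447222
u_B3 = 0.328 / sqrt(6) = 0.13390544
u_B4 = 0.451 / sqrt(6) = 0.18411998
uc = sqrt(0.32252671^2 + 1.0472251^2 + 0.54447222^2 + 0.13390544^2 + 0.18411998^2) = 1.2445821
U = k * uc = 2.58 * 1.2445821
U = 3.2110

3.2110


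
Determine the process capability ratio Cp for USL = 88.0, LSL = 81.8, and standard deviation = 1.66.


Cp = (USL - LSL) / (6 * sigma)
= (88.0 - 81.8) / (6 * 1.66)
= 6.2000 / 9.9600
= 0.6225

0.6225


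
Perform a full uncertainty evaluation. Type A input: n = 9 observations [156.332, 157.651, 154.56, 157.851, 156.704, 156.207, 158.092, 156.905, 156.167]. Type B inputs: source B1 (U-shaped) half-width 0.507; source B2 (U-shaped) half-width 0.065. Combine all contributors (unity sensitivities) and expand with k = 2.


mean = (156.332 + 157.651 + 154.56 + 157.851 + 156.704 + 156.207 + 158.092 + 156.905 + 156.167) / 9 = 156.7187778
s = sqrt(sum((x - mean)^2)/(n-1)) = 1.0867322
u_A = s / sqrt(n) = 1.0867322 / sqrt(9) = 0.36224407
u_B1 = 0.507 / sqrt(2) = 0.35850314
u_B2 = 0.065 / sqrt(2) = 0.045961941
uc = sqrt(0.36224407^2 + 0.35850314^2 + 0.045961941^2) = 0.5117204
U = k * uc = 2 * 0.5117204
U = 1.0234

1.0234


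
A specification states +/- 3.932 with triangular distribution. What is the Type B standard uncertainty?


u_B = half_width / sqrt(6)
u_B = 3.932 / 2.4494897
u_B = 1.6052

1.6052


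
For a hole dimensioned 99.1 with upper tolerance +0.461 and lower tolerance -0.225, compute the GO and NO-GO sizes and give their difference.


GO = nominal - lower_tol (smallest hole = maximum material condition)
GO = 99.1 - 0.225 = 98.875
NO-GO = nominal + upper_tol (largest hole = least material condition)
NO-GO = 99.1 + 0.461 = 99.561
spread = NO-GO - GO = 99.561 - 98.875 = 0.6860

0.6860


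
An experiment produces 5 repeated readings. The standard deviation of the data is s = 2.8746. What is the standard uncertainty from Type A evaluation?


u_A = s / sqrt(n)
u_A = 2.8746 / sqrt(5)
u_A = 2.8746 / 2.236068
u_A = 1.2856

1.2856


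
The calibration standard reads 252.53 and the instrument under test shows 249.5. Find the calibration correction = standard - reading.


Correction = standard - reading
= 252.53 - 249.5
= 3.0300

3.0300


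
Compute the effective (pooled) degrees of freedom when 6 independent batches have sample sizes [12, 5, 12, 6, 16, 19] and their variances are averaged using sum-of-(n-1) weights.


nu = sum_i (n_i - 1)
nu = ((12 - 1) + (5 - 1) + (12 - 1) + (6 - 1) + (16 - 1) + (19 - 1))
nu = 11 + 4 + 11 + 5 + 15 + 18
nu = 64

64


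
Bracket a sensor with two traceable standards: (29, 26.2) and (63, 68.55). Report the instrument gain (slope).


slope = (y2 - y1) / (x2 - x1)
= (68.55 - 26.2) / (63 - 29)
= 42.3500 / 34
= 1.2456

1.2456


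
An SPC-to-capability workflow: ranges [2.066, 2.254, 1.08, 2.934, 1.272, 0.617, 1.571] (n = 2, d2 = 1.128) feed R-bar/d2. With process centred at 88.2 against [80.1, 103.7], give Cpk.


R_bar = (2.066 + 2.254 + 1.08 + 2.934 + 1.272 + 0.617 + 1.571) / 7 = 1.6848571
sigma = R_bar / d2 = 1.6848571 / 1.128 = 1.4936676
Cp = (USL - LSL)/(6*sigma) = (103.7 - 80.1)/(6*1.4936676) = 2.6333
Cpu = (103.7 - 88.2)/(3*1.4936676) = 3.4590
Cpl = (88.2 - 80.1)/(3*1.4936676) = 1.8076
Cpk = min(Cpu, Cpl) = 1.8076

1.8076


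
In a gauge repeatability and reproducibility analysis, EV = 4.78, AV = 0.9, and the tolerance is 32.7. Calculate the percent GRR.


GRR = sqrt(EV^2 + AV^2) = sqrt(4.78^2 + 0.9^2) = 4.8639901
%GRR = GRR / tol * 100 = 4.8639901 / 32.7 * 100
%GRR = 14.8746

14.8746


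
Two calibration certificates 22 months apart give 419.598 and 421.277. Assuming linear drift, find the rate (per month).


rate = (v2 - v1) / months
= (421.277 - 419.598) / 22
= 1.6790 / 22
= 0.0763

0.0763


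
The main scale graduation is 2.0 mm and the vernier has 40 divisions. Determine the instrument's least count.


LC = MSD / n_div
= 2.0 / 40
= 0.0500

0.0500


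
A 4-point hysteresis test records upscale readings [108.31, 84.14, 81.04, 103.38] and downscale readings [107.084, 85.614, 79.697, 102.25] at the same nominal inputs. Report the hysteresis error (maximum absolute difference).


|108.31 - 107.084| = 1.2260
|84.14 - 85.614| = 1.4740
|81.04 - 79.697| = 1.3430
|103.38 - 102.25| = 1.1300
hysteresis = max(diffs) = 1.4740

1.4740


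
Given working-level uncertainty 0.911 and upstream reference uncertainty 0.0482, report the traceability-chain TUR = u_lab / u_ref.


TUR = u_lab / u_ref
= 0.911 / 0.0482
= 18.9004

18.9004


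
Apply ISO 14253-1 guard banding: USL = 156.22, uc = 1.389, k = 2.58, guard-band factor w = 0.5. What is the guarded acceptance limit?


U = k * uc = 2.58 * 1.389 = 3.58362
guard band g = w * U = 0.5 * 3.58362 = 1.79181
AL = USL - g = 156.22 - 1.79181
AL = 154.4282

154.4282


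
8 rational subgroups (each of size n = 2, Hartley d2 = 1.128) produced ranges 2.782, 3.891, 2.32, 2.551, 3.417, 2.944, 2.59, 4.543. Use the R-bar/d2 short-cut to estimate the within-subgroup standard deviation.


R_bar = (2.782 + 3.891 + 2.32 + 2.551 + 3.417 + 2.944 + 2.59 + 4.543) / 8
R_bar = 25.038 / 8 = 3.12975
sigma_hat = R_bar / d2 = 3.12975 / 1.128 = 2.7746

2.7746


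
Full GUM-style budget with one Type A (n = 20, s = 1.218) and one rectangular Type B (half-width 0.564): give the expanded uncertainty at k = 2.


u_A = s / sqrt(n) = 1.218 / sqrt(20) = 0.27235308
u_B = half_width / sqrt(3) = 0.564 / sqrt(3) = 0.32562555
uc = sqrt(u_A^2 + u_B^2) = sqrt(0.27235308^2 + 0.32562555^2) = 0.42450936
U = k * uc = 2 * 0.42450936
U = 0.8490

0.8490


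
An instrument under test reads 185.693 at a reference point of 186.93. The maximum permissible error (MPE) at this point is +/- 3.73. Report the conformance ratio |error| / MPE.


e = indication - reference = 185.693 - 186.93 = -1.2370
|e| = 1.2370
ratio = |e| / MPE = 1.2370 / 3.73
ratio = 0.3316

0.3316


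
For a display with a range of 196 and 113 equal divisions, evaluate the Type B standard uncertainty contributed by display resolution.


resolution = range / divisions
resolution = 196 / 113 = 1.7345133
u_res = resolution / (2*sqrt(3))
u_res = 1.7345133 / 3.4641016
u_res = 0.5007

0.5007


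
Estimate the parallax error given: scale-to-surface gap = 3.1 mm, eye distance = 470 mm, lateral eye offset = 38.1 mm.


error = h * offset / d
= 3.1 * 38.1 / 470
= 0.2513

0.2513


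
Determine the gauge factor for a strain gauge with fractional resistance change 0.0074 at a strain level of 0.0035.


GF = (dR/R) / epsilon
= 0.0074 / 0.0035
= 2.1143

2.1143


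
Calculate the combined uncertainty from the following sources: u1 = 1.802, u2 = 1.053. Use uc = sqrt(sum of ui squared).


uc = sqrt(1.802^2 + 1.053^2)
uc = sqrt(4.356013)
uc = 2.0871

2.0871


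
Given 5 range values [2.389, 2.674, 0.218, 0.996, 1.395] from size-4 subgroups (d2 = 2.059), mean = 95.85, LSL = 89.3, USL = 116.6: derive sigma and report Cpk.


R_bar = (2.389 + 2.674 + 0.218 + 0.996 + 1.395) / 5 = 1.5344
sigma = R_bar / d2 = 1.5344 / 2.059 = 0.74521612
Cp = (USL - LSL)/(6*sigma) = (116.6 - 89.3)/(6*0.74521612) = 6.1056
Cpu = (116.6 - 95.85)/(3*0.74521612) = 9.2814
Cpl = (95.85 - 89.3)/(3*0.74521612) = 2.9298
Cpk = min(Cpu, Cpl) = 2.9298

2.9298
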